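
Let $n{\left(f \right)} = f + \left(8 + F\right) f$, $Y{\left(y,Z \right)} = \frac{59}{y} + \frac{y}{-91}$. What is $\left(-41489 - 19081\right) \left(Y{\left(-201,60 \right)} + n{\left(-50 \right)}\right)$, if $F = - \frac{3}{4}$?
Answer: $\frac{151627011045}{6097} \approx 2.4869 \cdot 10^{7}$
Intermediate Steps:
$F = - \frac{3}{4}$ ($F = \left(-3\right) \frac{1}{4} = - \frac{3}{4} \approx -0.75$)
$Y{\left(y,Z \right)} = \frac{59}{y} - \frac{y}{91}$ ($Y{\left(y,Z \right)} = \frac{59}{y} + y \left(- \frac{1}{91}\right) = \frac{59}{y} - \frac{y}{91}$)
$n{\left(f \right)} = \frac{33 f}{4}$ ($n{\left(f \right)} = f + \left(8 - \frac{3}{4}\right) f = f + \frac{29 f}{4} = \frac{33 f}{4}$)
$\left(-41489 - 19081\right) \left(Y{\left(-201,60 \right)} + n{\left(-50 \right)}\right) = \left(-41489 - 19081\right) \left(\left(\frac{59}{-201} - - \frac{201}{91}\right) + \frac{33}{4} \left(-50\right)\right) = - 60570 \left(\left(59 \left(- \frac{1}{201}\right) + \frac{201}{91}\right) - \frac{825}{2}\right) = - 60570 \left(\left(- \frac{59}{201} + \frac{201}{91}\right) - \frac{825}{2}\right) = - 60570 \left(\frac{35032}{18291} - \frac{825}{2}\right) = \left(-60570\right) \left(- \frac{15020011}{36582}\right) = \frac{151627011045}{6097}$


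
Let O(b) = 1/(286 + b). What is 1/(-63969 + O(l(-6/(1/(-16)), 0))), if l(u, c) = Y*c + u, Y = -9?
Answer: -382/24436157 ≈ -1.5633e-5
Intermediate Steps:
l(u, c) = u - 9*c (l(u, c) = -9*c + u = u - 9*c)
1/(-63969 + O(l(-6/(1/(-16)), 0))) = 1/(-63969 + 1/(286 + (-6/(1/(-16)) - 9*0))) = 1/(-63969 + 1/(286 + (-6/(-1/16) + 0))) = 1/(-63969 + 1/(286 + (-6*(-16) + 0))) = 1/(-63969 + 1/(286 + (96 + 0))) = 1/(-63969 + 1/(286 + 96)) = 1/(-63969 + 1/382) = 1/(-24436157/382) = -382/24436157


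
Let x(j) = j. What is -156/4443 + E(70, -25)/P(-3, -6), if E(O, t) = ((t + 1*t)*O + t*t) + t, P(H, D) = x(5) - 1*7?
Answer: 2147398/1481 ≈ 1450.0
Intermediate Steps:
P(H, D) = -2 (P(H, D) = 5 - 1*7 = 5 - 7 = -2)
E(O, t) = t + t² + 2*O*t (E(O, t) = ((t + t)*O + t²) + t = ((2*t)*O + t²) + t = (2*O*t + t²) + t = (t² + 2*O*t) + t = t + t² + 2*O*t)
-156/4443 + E(70, -25)/P(-3, -6) = -156/4443 - 25*(1 - 25 + 2*70)/(-2) = -156*1/4443 - 25*(1 - 25 + 140)*(-½) = -52/1481 - 25*116*(-½) = -52/1481 - 2900*(-½) = -52/1481 + 1450 = 2147398/1481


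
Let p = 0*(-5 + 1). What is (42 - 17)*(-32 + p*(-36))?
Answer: -800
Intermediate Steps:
p = 0 (p = 0*(-4) = 0)
(42 - 17)*(-32 + p*(-36)) = (42 - 17)*(-32 + 0*(-36)) = 25*(-32 + 0) = 25*(-32) = -800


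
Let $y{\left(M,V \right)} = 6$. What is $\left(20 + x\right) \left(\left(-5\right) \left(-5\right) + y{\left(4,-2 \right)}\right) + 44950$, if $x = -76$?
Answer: $43214$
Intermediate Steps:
$\left(20 + x\right) \left(\left(-5\right) \left(-5\right) + y{\left(4,-2 \right)}\right) + 44950 = \left(20 - 76\right) \left(\left(-5\right) \left(-5\right) + 6\right) + 44950 = - 56 \left(25 + 6\right) + 44950 = \left(-56\right) 31 + 44950 = -1736 + 44950 = 43214$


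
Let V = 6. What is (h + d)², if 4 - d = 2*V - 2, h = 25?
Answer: 361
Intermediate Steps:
d = -6 (d = 4 - (2*6 - 2) = 4 - (12 - 2) = 4 - 1*10 = 4 - 10 = -6)
(h + d)² = (25 - 6)² = 19² = 361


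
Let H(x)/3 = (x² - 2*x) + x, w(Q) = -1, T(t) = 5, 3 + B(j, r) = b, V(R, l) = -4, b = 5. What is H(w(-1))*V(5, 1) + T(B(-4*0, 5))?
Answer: -19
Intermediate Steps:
B(j, r) = 2 (B(j, r) = -3 + 5 = 2)
H(x) = -3*x + 3*x² (H(x) = 3*((x² - 2*x) + x) = 3*(x² - x) = -3*x + 3*x²)
H(w(-1))*V(5, 1) + T(B(-4*0, 5)) = (3*(-1)*(-1 - 1))*(-4) + 5 = (3*(-1)*(-2))*(-4) + 5 = 6*(-4) + 5 = -24 + 5 = -19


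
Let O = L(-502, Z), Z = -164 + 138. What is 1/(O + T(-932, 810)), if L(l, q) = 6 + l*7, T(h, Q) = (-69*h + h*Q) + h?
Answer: -1/695052 ≈ -1.4387e-6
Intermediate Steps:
Z = -26
T(h, Q) = -68*h + Q*h (T(h, Q) = (-69*h + Q*h) + h = -68*h + Q*h)
L(l, q) = 6 + 7*l
O = -3508 (O = 6 + 7*(-502) = 6 - 3514 = -3508)
1/(O + T(-932, 810)) = 1/(-3508 - 932*(-68 + 810)) = 1/(-3508 - 932*742) = 1/(-3508 - 691544) = 1/(-695052) = -1/695052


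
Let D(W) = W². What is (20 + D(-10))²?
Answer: 14400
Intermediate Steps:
(20 + D(-10))² = (20 + (-10)²)² = (20 + 100)² = 120² = 14400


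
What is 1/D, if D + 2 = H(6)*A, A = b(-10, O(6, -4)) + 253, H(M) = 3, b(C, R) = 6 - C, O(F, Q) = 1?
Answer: 1/805 ≈ 0.0012422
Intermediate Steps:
A = 269 (A = (6 - 1*(-10)) + 253 = (6 + 10) + 253 = 16 + 253 = 269)
D = 805 (D = -2 + 3*269 = -2 + 807 = 805)
1/D = 1/805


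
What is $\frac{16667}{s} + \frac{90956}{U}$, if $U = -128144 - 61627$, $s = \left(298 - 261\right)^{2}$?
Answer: $\frac{3038394493}{259796499} \approx 11.695$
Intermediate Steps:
$s = 1369$ ($s = 37^{2} = 1369$)
$U = -189771$
$\frac{16667}{s} + \frac{90956}{U} = \frac{16667}{1369} + \frac{90956}{-189771} = 16667 \cdot \frac{1}{1369} + 90956 \left(- \frac{1}{189771}\right) = \frac{16667}{1369} - \frac{90956}{189771} = \frac{3038394493}{259796499}$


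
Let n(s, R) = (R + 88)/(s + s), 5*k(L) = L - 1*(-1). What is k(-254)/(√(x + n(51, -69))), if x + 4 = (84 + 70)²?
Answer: -253*√246701586/12093215 ≈ -0.32860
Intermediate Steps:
k(L) = ⅕ + L/5 (k(L) = (L - 1*(-1))/5 = (L + 1)/5 = (1 + L)/5 = ⅕ + L/5)
n(s, R) = (88 + R)/(2*s) (n(s, R) = (88 + R)/((2*s)) = (88 + R)*(1/(2*s)) = (88 + R)/(2*s))
x = 23712 (x = -4 + (84 + 70)² = -4 + 154² = -4 + 23716 = 23712)
k(-254)/(√(x + n(51, -69))) = (⅕ + (⅕)*(-254))/(√(23712 + (½)*(88 - 69)/51)) = (⅕ - 254/5)/(√(23712 + (½)*(1/51)*19)) = -253/(5*√(23712 + 19/102)) = -253*√246701586/2418643/5 = -253*√246701586/12093215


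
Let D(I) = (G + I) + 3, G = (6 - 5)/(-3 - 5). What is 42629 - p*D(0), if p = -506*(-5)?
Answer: 141421/4 ≈ 35355.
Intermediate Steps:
G = -⅛ (G = 1/(-8) = 1*(-⅛) = -⅛ ≈ -0.12500)
p = 2530
D(I) = 23/8 + I (D(I) = (-⅛ + I) + 3 = 23/8 + I)
42629 - p*D(0) = 42629 - 2530*(23/8 + 0) = 42629 - 2530*23/8 = 42629 - 1*29095/4 = 42629 - 29095/4 = 141421/4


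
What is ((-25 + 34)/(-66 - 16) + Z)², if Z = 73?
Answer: 35724529/6724 ≈ 5313.0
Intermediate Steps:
((-25 + 34)/(-66 - 16) + Z)² = ((-25 + 34)/(-66 - 16) + 73)² = (9/(-82) + 73)² = (9*(-1/82) + 73)² = (-9/82 + 73)² = (5977/82)² = 35724529/6724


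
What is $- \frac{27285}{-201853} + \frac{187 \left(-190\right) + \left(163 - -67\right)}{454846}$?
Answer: $\frac{2642531105}{45906014819} \approx 0.057564$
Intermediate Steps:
$- \frac{27285}{-201853} + \frac{187 \left(-190\right) + \left(163 - -67\right)}{454846} = \left(-27285\right) \left(- \frac{1}{201853}\right) + \left(-35530 + \left(163 + 67\right)\right) \frac{1}{454846} = \frac{27285}{201853} + \left(-35530 + 230\right) \frac{1}{454846} = \frac{27285}{201853} - \frac{17650}{227423} = \frac{2642531105}{45906014819}$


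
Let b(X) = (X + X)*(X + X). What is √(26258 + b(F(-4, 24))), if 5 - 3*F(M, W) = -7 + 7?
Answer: √236422/3 ≈ 162.08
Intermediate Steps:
F(M, W) = 5/3 (F(M, W) = 5/3 - (-7 + 7)/3 = 5/3 - ⅓*0 = 5/3 + 0 = 5/3)
b(X) = 4*X² (b(X) = (2*X)*(2*X) = 4*X²)
√(26258 + b(F(-4, 24))) = √(26258 + 4*(5/3)²) = √(26258 + 4*(25/9)) = √(26258 + 100/9) = √(236422/9) = √236422/3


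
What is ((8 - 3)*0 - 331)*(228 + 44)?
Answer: -90032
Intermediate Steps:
((8 - 3)*0 - 331)*(228 + 44) = (5*0 - 331)*272 = (0 - 331)*272 = -331*272 = -90032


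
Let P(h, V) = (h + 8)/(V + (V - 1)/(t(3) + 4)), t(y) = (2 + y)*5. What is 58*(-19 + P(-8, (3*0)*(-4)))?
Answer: -1102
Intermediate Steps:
t(y) = 10 + 5*y
P(h, V) = (8 + h)/(-1/29 + 30*V/29) (P(h, V) = (h + 8)/(V + (V - 1)/((10 + 5*3) + 4)) = (8 + h)/(V + (-1 + V)/((10 + 15) + 4)) = (8 + h)/(V + (-1 + V)/(25 + 4)) = (8 + h)/(V + (-1 + V)/29) = (8 + h)/(V + (-1 + V)*(1/29)) = (8 + h)/(V + (-1/29 + V/29)) = (8 + h)/(-1/29 + 30*V/29))
58*(-19 + P(-8, (3*0)*(-4))) = 58*(-19 + 29*(8 - 8)/(-1 + 30*((3*0)*(-4)))) = 58*(-19 + 29*0/(-1 + 30*(0*(-4)))) = 58*(-19 + 29*0/(-1 + 30*0)) = 58*(-19 + 29*0/(-1 + 0)) = 58*(-19 + 29*0/(-1)) = 58*(-19 + 29*(-1)*0) = 58*(-19 + 0) = 58*(-19) = -1102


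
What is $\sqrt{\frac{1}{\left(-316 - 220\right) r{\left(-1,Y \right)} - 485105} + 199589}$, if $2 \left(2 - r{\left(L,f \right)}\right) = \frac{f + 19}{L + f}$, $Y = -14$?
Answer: $\frac{2 \sqrt{106186064406779198}}{1458799} \approx 446.75$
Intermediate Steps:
$r{\left(L,f \right)} = 2 - \frac{19 + f}{2 \left(L + f\right)}$ ($r{\left(L,f \right)} = 2 - \frac{\left(f + 19\right) \frac{1}{L + f}}{2} = 2 - \frac{\left(19 + f\right) \frac{1}{L + f}}{2} = 2 - \frac{\frac{1}{L + f} \left(19 + f\right)}{2} = 2 - \frac{19 + f}{2 \left(L + f\right)}$)
$\sqrt{\frac{1}{\left(-316 - 220\right) r{\left(-1,Y \right)} - 485105} + 199589} = \sqrt{\frac{1}{\left(-316 - 220\right) \frac{-19 + 3 \left(-14\right) + 4 \left(-1\right)}{2 \left(-1 - 14\right)} - 485105} + 199589} = \sqrt{\frac{1}{- 536 \frac{-19 - 42 - 4}{2 \left(-15\right)} - 485105} + 199589} = \sqrt{\frac{1}{- 536 \cdot \frac{1}{2} \left(- \frac{1}{15}\right) \left(-65\right) - 485105} + 199589} = \sqrt{\frac{1}{\left(-536\right) \frac{13}{6} - 485105} + 199589} = \sqrt{\frac{1}{- \frac{3484}{3} - 485105} + 199589} = \sqrt{\frac{1}{- \frac{1458799}{3}} + 199589} = \sqrt{- \frac{3}{1458799} + 199589} = \sqrt{\frac{291160233608}{1458799}} = \frac{2 \sqrt{106186064406779198}}{1458799}$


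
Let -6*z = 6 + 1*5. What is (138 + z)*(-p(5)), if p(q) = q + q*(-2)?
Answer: 4085/6 ≈ 680.83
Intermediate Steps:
p(q) = -q (p(q) = q - 2*q = -q)
z = -11/6 (z = -(6 + 1*5)/6 = -(6 + 5)/6 = -1/6*11 = -11/6 ≈ -1.8333)
(138 + z)*(-p(5)) = (138 - 11/6)*(-(-1)*5) = 817*(-1*(-5))/6 = (817/6)*5 = 4085/6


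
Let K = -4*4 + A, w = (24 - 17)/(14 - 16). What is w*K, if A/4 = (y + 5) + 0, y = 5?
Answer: -84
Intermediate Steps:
A = 40 (A = 4*((5 + 5) + 0) = 4*(10 + 0) = 4*10 = 40)
w = -7/2 (w = 7/(-2) = 7*(-1/2) = -7/2 ≈ -3.5000)
K = 24 (K = -4*4 + 40 = -16 + 40 = 24)
w*K = -7/2*24 = -84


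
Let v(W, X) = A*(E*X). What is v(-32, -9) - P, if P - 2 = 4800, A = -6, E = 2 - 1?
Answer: -4748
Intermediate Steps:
E = 1
P = 4802 (P = 2 + 4800 = 4802)
v(W, X) = -6*X
v(-32, -9) - P = -6*(-9) - 1*4802 = 54 - 4802 = -4748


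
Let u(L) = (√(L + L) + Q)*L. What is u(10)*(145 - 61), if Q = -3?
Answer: -2520 + 1680*√5 ≈ 1236.6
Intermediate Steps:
u(L) = L*(-3 + √2*√L) (u(L) = (√(L + L) - 3)*L = (√(2*L) - 3)*L = (√2*√L - 3)*L = (-3 + √2*√L)*L = L*(-3 + √2*√L))
u(10)*(145 - 61) = (-3*10 + √2*10^(3/2))*(145 - 61) = (-30 + √2*(10*√10))*84 = (-30 + 20*√5)*84 = -2520 + 1680*√5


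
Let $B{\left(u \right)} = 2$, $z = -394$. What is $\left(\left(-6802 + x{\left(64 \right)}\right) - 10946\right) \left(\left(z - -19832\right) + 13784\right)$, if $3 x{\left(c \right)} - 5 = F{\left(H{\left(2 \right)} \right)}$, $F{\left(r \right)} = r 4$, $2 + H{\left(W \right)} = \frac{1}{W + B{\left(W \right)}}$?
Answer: $-589646204$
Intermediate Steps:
$H{\left(W \right)} = -2 + \frac{1}{2 + W}$ ($H{\left(W \right)} = -2 + \frac{1}{W + 2} = -2 + \frac{1}{2 + W}$)
$F{\left(r \right)} = 4 r$
$x{\left(c \right)} = - \frac{2}{3}$ ($x{\left(c \right)} = \frac{5}{3} + \frac{4 \frac{-3 - 4}{2 + 2}}{3} = \frac{5}{3} + \frac{4 \frac{-3 - 4}{4}}{3} = \frac{5}{3} + \frac{4 \cdot \frac{1}{4} \left(-7\right)}{3} = \frac{5}{3} + \frac{4 \left(- \frac{7}{4}\right)}{3} = \frac{5}{3} + \frac{1}{3} \left(-7\right) = \frac{5}{3} - \frac{7}{3} = - \frac{2}{3}$)
$\left(\left(-6802 + x{\left(64 \right)}\right) - 10946\right) \left(\left(z - -19832\right) + 13784\right) = \left(\left(-6802 - \frac{2}{3}\right) - 10946\right) \left(\left(-394 - -19832\right) + 13784\right) = \left(- \frac{20408}{3} - 10946\right) \left(\left(-394 + 19832\right) + 13784\right) = - \frac{53246 \left(19438 + 13784\right)}{3} = \left(- \frac{53246}{3}\right) 33222 = -589646204$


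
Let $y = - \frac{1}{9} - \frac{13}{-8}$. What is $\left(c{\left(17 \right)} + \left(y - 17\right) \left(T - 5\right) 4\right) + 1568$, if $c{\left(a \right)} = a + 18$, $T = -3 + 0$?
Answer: $\frac{18887}{9} \approx 2098.6$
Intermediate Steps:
$T = -3$
$y = \frac{109}{72}$ ($y = \left(-1\right) \frac{1}{9} - - \frac{13}{8} = - \frac{1}{9} + \frac{13}{8} = \frac{109}{72} \approx 1.5139$)
$c{\left(a \right)} = 18 + a$
$\left(c{\left(17 \right)} + \left(y - 17\right) \left(T - 5\right) 4\right) + 1568 = \left(\left(18 + 17\right) + \left(\frac{109}{72} - 17\right) \left(-3 - 5\right) 4\right) + 1568 = \left(35 - \frac{1115 \left(\left(-8\right) 4\right)}{72}\right) + 1568 = \left(35 - - \frac{4460}{9}\right) + 1568 = \left(35 + \frac{4460}{9}\right) + 1568 = \frac{4775}{9} + 1568 = \frac{18887}{9}$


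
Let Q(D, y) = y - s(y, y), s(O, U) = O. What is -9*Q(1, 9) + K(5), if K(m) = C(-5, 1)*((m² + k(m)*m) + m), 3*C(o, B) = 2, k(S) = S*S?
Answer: 310/3 ≈ 103.33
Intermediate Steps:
Q(D, y) = 0 (Q(D, y) = y - y = 0)
k(S) = S²
C(o, B) = ⅔ (C(o, B) = (⅓)*2 = ⅔)
K(m) = 2*m/3 + 2*m²/3 + 2*m³/3 (K(m) = 2*((m² + m²*m) + m)/3 = 2*((m² + m³) + m)/3 = 2*(m + m² + m³)/3 = 2*m/3 + 2*m²/3 + 2*m³/3)
-9*Q(1, 9) + K(5) = -9*0 + (⅔)*5*(1 + 5 + 5²) = 0 + (⅔)*5*(1 + 5 + 25) = 0 + (⅔)*5*31 = 0 + 310/3 = 310/3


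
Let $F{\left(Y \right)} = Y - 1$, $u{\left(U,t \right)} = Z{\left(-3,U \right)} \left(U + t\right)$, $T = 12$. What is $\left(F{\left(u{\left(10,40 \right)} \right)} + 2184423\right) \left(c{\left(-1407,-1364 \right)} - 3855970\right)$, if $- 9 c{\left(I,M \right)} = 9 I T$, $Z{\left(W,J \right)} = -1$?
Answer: $-8385991963992$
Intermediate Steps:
$u{\left(U,t \right)} = - U - t$ ($u{\left(U,t \right)} = - (U + t) = - U - t$)
$c{\left(I,M \right)} = - 12 I$ ($c{\left(I,M \right)} = - \frac{9 I 12}{9} = - \frac{108 I}{9} = - 12 I$)
$F{\left(Y \right)} = -1 + Y$
$\left(F{\left(u{\left(10,40 \right)} \right)} + 2184423\right) \left(c{\left(-1407,-1364 \right)} - 3855970\right) = \left(\left(-1 - 50\right) + 2184423\right) \left(\left(-12\right) \left(-1407\right) - 3855970\right) = \left(\left(-1 - 50\right) + 2184423\right) \left(16884 - 3855970\right) = \left(\left(-1 - 50\right) + 2184423\right) \left(-3839086\right) = \left(-51 + 2184423\right) \left(-3839086\right) = 2184372 \left(-3839086\right) = -8385991963992$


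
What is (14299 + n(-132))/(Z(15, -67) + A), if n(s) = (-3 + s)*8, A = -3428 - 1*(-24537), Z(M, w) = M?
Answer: 13219/21124 ≈ 0.62578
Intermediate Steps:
A = 21109 (A = -3428 + 24537 = 21109)
n(s) = -24 + 8*s
(14299 + n(-132))/(Z(15, -67) + A) = (14299 + (-24 + 8*(-132)))/(15 + 21109) = (14299 + (-24 - 1056))/21124 = (14299 - 1080)*(1/21124) = 13219*(1/21124) = 13219/21124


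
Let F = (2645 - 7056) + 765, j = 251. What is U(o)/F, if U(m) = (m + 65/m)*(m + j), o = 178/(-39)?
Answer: 1254706439/987110748 ≈ 1.2711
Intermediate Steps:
o = -178/39 (o = 178*(-1/39) = -178/39 ≈ -4.5641)
F = -3646 (F = -4411 + 765 = -3646)
U(m) = (251 + m)*(m + 65/m) (U(m) = (m + 65/m)*(m + 251) = (m + 65/m)*(251 + m) = (251 + m)*(m + 65/m))
U(o)/F = (65 + (-178/39)² + 251*(-178/39) + 16315/(-178/39))/(-3646) = (65 + 31684/1521 - 44678/39 + 16315*(-39/178))*(-1/3646) = (65 + 31684/1521 - 44678/39 - 636285/178)*(-1/3646) = -1254706439/270738*(-1/3646) = 1254706439/987110748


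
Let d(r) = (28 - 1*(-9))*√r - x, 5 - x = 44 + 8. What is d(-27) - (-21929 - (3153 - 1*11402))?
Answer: 13727 + 111*I*√3 ≈ 13727.0 + 192.26*I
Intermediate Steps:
x = -47 (x = 5 - (44 + 8) = 5 - 1*52 = 5 - 52 = -47)
d(r) = 47 + 37*√r (d(r) = (28 - 1*(-9))*√r - 1*(-47) = (28 + 9)*√r + 47 = 37*√r + 47 = 47 + 37*√r)
d(-27) - (-21929 - (3153 - 1*11402)) = (47 + 37*√(-27)) - (-21929 - (3153 - 1*11402)) = (47 + 37*(3*I*√3)) - (-21929 - (3153 - 11402)) = (47 + 111*I*√3) - (-21929 - 1*(-8249)) = (47 + 111*I*√3) - (-21929 + 8249) = (47 + 111*I*√3) - 1*(-13680) = (47 + 111*I*√3) + 13680 = 13727 + 111*I*√3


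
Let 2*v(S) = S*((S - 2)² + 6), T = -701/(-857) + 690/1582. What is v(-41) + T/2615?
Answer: -134820757777463/3545349010 ≈ -38028.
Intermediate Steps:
T = 850156/677887 (T = -701*(-1/857) + 690*(1/1582) = 701/857 + 345/791 = 850156/677887 ≈ 1.2541)
v(S) = S*(6 + (-2 + S)²)/2 (v(S) = (S*((S - 2)² + 6))/2 = (S*((-2 + S)² + 6))/2 = (S*(6 + (-2 + S)²))/2 = S*(6 + (-2 + S)²)/2)
v(-41) + T/2615 = (½)*(-41)*(6 + (-2 - 41)²) + (850156/677887)/2615 = (½)*(-41)*(6 + (-43)²) + (850156/677887)*(1/2615) = (½)*(-41)*(6 + 1849) + 850156/1772674505 = (½)*(-41)*1855 + 850156/1772674505 = -76055/2 + 850156/1772674505 = -134820757777463/3545349010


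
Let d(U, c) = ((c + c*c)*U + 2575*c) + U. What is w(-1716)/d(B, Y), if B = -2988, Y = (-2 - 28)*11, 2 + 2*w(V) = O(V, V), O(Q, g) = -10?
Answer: 1/54209983 ≈ 1.8447e-8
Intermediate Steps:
w(V) = -6 (w(V) = -1 + (1/2)*(-10) = -1 - 5 = -6)
Y = -330 (Y = -30*11 = -330)
d(U, c) = U + 2575*c + U*(c + c**2) (d(U, c) = ((c + c**2)*U + 2575*c) + U = (U*(c + c**2) + 2575*c) + U = (2575*c + U*(c + c**2)) + U = U + 2575*c + U*(c + c**2))
w(-1716)/d(B, Y) = -6/(-2988 + 2575*(-330) - 2988*(-330) - 2988*(-330)**2) = -6/(-2988 - 849750 + 986040 - 2988*108900) = -6/(-2988 - 849750 + 986040 - 325393200) = -6/(-325259898) = -6*(-1/325259898) = 1/54209983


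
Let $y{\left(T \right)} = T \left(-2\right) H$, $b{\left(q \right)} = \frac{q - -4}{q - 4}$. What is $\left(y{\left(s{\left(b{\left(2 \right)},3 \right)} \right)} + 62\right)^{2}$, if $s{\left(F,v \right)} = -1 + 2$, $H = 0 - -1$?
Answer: $3600$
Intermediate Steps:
$H = 1$ ($H = 0 + 1 = 1$)
$b{\left(q \right)} = \frac{4 + q}{-4 + q}$ ($b{\left(q \right)} = \frac{q + 4}{-4 + q} = \frac{4 + q}{-4 + q}$)
$s{\left(F,v \right)} = 1$
$y{\left(T \right)} = - 2 T$ ($y{\left(T \right)} = T \left(-2\right) 1 = - 2 T 1 = - 2 T$)
$\left(y{\left(s{\left(b{\left(2 \right)},3 \right)} \right)} + 62\right)^{2} = \left(\left(-2\right) 1 + 62\right)^{2} = \left(-2 + 62\right)^{2} = 60^{2} = 3600$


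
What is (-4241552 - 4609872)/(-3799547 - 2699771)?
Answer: 4425712/3249659 ≈ 1.3619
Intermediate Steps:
(-4241552 - 4609872)/(-3799547 - 2699771) = -8851424/(-6499318) = -8851424*(-1/6499318) = 4425712/3249659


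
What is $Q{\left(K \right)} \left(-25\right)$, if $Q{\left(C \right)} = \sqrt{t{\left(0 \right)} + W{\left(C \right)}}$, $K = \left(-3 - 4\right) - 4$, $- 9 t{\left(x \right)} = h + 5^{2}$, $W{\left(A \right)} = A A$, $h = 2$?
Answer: $- 25 \sqrt{118} \approx -271.57$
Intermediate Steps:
$W{\left(A \right)} = A^{2}$
$t{\left(x \right)} = -3$ ($t{\left(x \right)} = - \frac{2 + 5^{2}}{9} = - \frac{2 + 25}{9} = \left(- \frac{1}{9}\right) 27 = -3$)
$K = -11$ ($K = -7 - 4 = -11$)
$Q{\left(C \right)} = \sqrt{-3 + C^{2}}$
$Q{\left(K \right)} \left(-25\right) = \sqrt{-3 + \left(-11\right)^{2}} \left(-25\right) = \sqrt{-3 + 121} \left(-25\right) = \sqrt{118} \left(-25\right) = - 25 \sqrt{118}$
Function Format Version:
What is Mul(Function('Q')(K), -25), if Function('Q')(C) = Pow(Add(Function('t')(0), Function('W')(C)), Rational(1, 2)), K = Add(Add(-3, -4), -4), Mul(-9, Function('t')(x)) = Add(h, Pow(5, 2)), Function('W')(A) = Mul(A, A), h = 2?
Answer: Mul(-25, Pow(118, Rational(1, 2))) ≈ -271.57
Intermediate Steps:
Function('W')(A) = Pow(A, 2)
Function('t')(x) = -3 (Function('t')(x) = Mul(Rational(-1, 9), Add(2, Pow(5, 2))) = Mul(Rational(-1, 9), Add(2, 25)) = Mul(Rational(-1, 9), 27) = -3)
K = -11 (K = Add(-7, -4) = -11)
Function('Q')(C) = Pow(Add(-3, Pow(C, 2)), Rational(1, 2))
Mul(Function('Q')(K), -25) = Mul(Pow(Add(-3, Pow(-11, 2)), Rational(1, 2)), -25) = Mul(Pow(Add(-3, 121), Rational(1, 2)), -25) = Mul(Pow(118, Rational(1, 2)), -25) = Mul(-25, Pow(118, Rational(1, 2)))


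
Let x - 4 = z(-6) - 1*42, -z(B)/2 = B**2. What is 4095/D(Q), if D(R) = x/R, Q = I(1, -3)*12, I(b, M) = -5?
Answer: 24570/11 ≈ 2233.6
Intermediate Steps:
z(B) = -2*B**2
Q = -60 (Q = -5*12 = -60)
x = -110 (x = 4 + (-2*(-6)**2 - 1*42) = 4 + (-2*36 - 42) = 4 + (-72 - 42) = 4 - 114 = -110)
D(R) = -110/R
4095/D(Q) = 4095/((-110/(-60))) = 4095/((-110*(-1/60))) = 4095/(11/6) = 4095*(6/11) = 24570/11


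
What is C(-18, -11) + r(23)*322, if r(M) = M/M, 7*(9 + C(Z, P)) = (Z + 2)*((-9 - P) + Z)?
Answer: 2447/7 ≈ 349.57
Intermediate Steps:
C(Z, P) = -9 + (2 + Z)*(-9 + Z - P)/7 (C(Z, P) = -9 + ((Z + 2)*((-9 - P) + Z))/7 = -9 + ((2 + Z)*(-9 + Z - P))/7 = -9 + (2 + Z)*(-9 + Z - P)/7)
r(M) = 1
C(-18, -11) + r(23)*322 = (-81/7 - 1*(-18) - 2/7*(-11) + (⅐)*(-18)² - ⅐*(-11)*(-18)) + 1*322 = (-81/7 + 18 + 22/7 + (⅐)*324 - 198/7) + 322 = (-81/7 + 18 + 22/7 + 324/7 - 198/7) + 322 = 193/7 + 322 = 2447/7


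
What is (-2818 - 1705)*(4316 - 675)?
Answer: -16468243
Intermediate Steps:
(-2818 - 1705)*(4316 - 675) = -4523*3641 = -16468243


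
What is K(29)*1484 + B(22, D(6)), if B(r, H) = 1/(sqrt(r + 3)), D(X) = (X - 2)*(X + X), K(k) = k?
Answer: 215181/5 ≈ 43036.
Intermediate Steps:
D(X) = 2*X*(-2 + X) (D(X) = (-2 + X)*(2*X) = 2*X*(-2 + X))
B(r, H) = 1/sqrt(3 + r) (B(r, H) = 1/(sqrt(3 + r)) = 1/sqrt(3 + r))
K(29)*1484 + B(22, D(6)) = 29*1484 + 1/sqrt(3 + 22) = 43036 + 1/sqrt(25) = 43036 + 1/5 = 215181/5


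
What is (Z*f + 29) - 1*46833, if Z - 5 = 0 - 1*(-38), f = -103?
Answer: -51233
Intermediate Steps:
Z = 43 (Z = 5 + (0 - 1*(-38)) = 5 + (0 + 38) = 5 + 38 = 43)
(Z*f + 29) - 1*46833 = (43*(-103) + 29) - 1*46833 = (-4429 + 29) - 46833 = -4400 - 46833 = -51233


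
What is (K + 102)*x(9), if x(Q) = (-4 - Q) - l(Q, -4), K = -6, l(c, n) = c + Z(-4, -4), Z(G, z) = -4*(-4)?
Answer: -3648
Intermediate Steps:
Z(G, z) = 16
l(c, n) = 16 + c (l(c, n) = c + 16 = 16 + c)
x(Q) = -20 - 2*Q (x(Q) = (-4 - Q) - (16 + Q) = (-4 - Q) + (-16 - Q) = -20 - 2*Q)
(K + 102)*x(9) = (-6 + 102)*(-20 - 2*9) = 96*(-20 - 18) = 96*(-38) = -3648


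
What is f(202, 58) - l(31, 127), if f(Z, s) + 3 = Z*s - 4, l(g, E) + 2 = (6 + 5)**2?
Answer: 11590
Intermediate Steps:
l(g, E) = 119 (l(g, E) = -2 + (6 + 5)**2 = -2 + 11**2 = -2 + 121 = 119)
f(Z, s) = -7 + Z*s (f(Z, s) = -3 + (Z*s - 4) = -3 + (-4 + Z*s) = -7 + Z*s)
f(202, 58) - l(31, 127) = (-7 + 202*58) - 1*119 = (-7 + 11716) - 119 = 11709 - 119 = 11590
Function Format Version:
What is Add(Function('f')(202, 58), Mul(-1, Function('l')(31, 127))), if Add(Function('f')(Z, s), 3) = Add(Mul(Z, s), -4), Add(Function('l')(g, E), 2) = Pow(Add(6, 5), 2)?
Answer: 11590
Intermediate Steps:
Function('l')(g, E) = 119 (Function('l')(g, E) = Add(-2, Pow(Add(6, 5), 2)) = Add(-2, Pow(11, 2)) = Add(-2, 121) = 119)
Function('f')(Z, s) = Add(-7, Mul(Z, s)) (Function('f')(Z, s) = Add(-3, Add(Mul(Z, s), -4)) = Add(-3, Add(-4, Mul(Z, s))) = Add(-7, Mul(Z, s)))
Add(Function('f')(202, 58), Mul(-1, Function('l')(31, 127))) = Add(Add(-7, Mul(202, 58)), Mul(-1, 119)) = Add(Add(-7, 11716), -119) = Add(11709, -119) = 11590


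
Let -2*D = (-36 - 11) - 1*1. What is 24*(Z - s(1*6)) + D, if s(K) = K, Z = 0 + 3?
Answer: -48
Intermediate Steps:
Z = 3
D = 24 (D = -((-36 - 11) - 1*1)/2 = -(-47 - 1)/2 = -½*(-48) = 24)
24*(Z - s(1*6)) + D = 24*(3 - 6) + 24 = 24*(-3) + 24 = -72 + 24 = -48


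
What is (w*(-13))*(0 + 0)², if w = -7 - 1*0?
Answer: 0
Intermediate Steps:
w = -7 (w = -7 + 0 = -7)
(w*(-13))*(0 + 0)² = (-7*(-13))*(0 + 0)² = 91*0² = 91*0 = 0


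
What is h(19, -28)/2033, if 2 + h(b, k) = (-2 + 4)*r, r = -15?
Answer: -32/2033 ≈ -0.015740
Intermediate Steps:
h(b, k) = -32 (h(b, k) = -2 + (-2 + 4)*(-15) = -2 + 2*(-15) = -2 - 30 = -32)
h(19, -28)/2033 = -32/2033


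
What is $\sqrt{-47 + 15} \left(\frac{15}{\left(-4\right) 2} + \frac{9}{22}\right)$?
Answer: $- \frac{129 i \sqrt{2}}{22} \approx - 8.2924 i$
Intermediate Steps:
$\sqrt{-47 + 15} \left(\frac{15}{\left(-4\right) 2} + \frac{9}{22}\right) = \sqrt{-32} \left(\frac{15}{-8} + 9 \cdot \frac{1}{22}\right) = 4 i \sqrt{2} \left(15 \left(- \frac{1}{8}\right) + \frac{9}{22}\right) = 4 i \sqrt{2} \left(- \frac{15}{8} + \frac{9}{22}\right) = 4 i \sqrt{2} \left(- \frac{129}{88}\right) = - \frac{129 i \sqrt{2}}{22}$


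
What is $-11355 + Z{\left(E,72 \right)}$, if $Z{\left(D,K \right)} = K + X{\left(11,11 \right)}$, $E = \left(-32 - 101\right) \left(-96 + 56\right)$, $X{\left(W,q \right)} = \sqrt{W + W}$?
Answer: $-11283 + \sqrt{22} \approx -11278.0$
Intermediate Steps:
$X{\left(W,q \right)} = \sqrt{2} \sqrt{W}$ ($X{\left(W,q \right)} = \sqrt{2 W} = \sqrt{2} \sqrt{W}$)
$E = 5320$ ($E = \left(-133\right) \left(-40\right) = 5320$)
$Z{\left(D,K \right)} = K + \sqrt{22}$ ($Z{\left(D,K \right)} = K + \sqrt{2} \sqrt{11} = K + \sqrt{22}$)
$-11355 + Z{\left(E,72 \right)} = -11355 + \left(72 + \sqrt{22}\right) = -11283 + \sqrt{22}$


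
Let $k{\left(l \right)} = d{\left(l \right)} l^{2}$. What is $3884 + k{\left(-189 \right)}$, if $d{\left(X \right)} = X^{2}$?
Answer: $1275993725$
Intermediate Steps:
$k{\left(l \right)} = l^{4}$ ($k{\left(l \right)} = l^{2} l^{2} = l^{4}$)
$3884 + k{\left(-189 \right)} = 3884 + \left(-189\right)^{4} = 3884 + 1275989841 = 1275993725$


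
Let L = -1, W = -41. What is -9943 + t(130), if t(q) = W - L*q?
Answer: -9854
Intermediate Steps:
t(q) = -41 + q (t(q) = -41 - (-1)*q = -41 + q)
-9943 + t(130) = -9943 + (-41 + 130) = -9943 + 89 = -9854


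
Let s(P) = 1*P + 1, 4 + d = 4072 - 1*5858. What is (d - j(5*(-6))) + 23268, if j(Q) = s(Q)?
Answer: 21507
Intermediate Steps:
d = -1790 (d = -4 + (4072 - 1*5858) = -4 + (4072 - 5858) = -4 - 1786 = -1790)
s(P) = 1 + P (s(P) = P + 1 = 1 + P)
j(Q) = 1 + Q
(d - j(5*(-6))) + 23268 = (-1790 - (1 + 5*(-6))) + 23268 = (-1790 - (1 - 30)) + 23268 = (-1790 - 1*(-29)) + 23268 = (-1790 + 29) + 23268 = -1761 + 23268 = 21507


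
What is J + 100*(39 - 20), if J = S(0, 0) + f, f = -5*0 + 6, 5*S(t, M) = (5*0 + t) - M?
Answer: 1906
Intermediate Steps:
S(t, M) = -M/5 + t/5 (S(t, M) = ((5*0 + t) - M)/5 = ((0 + t) - M)/5 = (t - M)/5 = -M/5 + t/5)
f = 6 (f = 0 + 6 = 6)
J = 6 (J = (-1/5*0 + (1/5)*0) + 6 = (0 + 0) + 6 = 0 + 6 = 6)
J + 100*(39 - 20) = 6 + 100*(39 - 20) = 6 + 100*19 = 6 + 1900 = 1906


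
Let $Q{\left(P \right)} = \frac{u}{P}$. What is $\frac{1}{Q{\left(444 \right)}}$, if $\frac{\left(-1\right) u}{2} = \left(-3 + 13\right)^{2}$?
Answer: $- \frac{111}{50} \approx -2.22$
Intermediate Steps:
$u = -200$ ($u = - 2 \left(-3 + 13\right)^{2} = - 2 \cdot 10^{2} = \left(-2\right) 100 = -200$)
$Q{\left(P \right)} = - \frac{200}{P}$
$\frac{1}{Q{\left(444 \right)}} = \frac{1}{\left(-200\right) \frac{1}{444}} = \frac{1}{- \frac{50}{111}} = - \frac{111}{50}$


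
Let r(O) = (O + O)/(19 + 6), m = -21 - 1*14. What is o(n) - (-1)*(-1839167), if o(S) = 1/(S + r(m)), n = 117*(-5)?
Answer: -5405311818/2939 ≈ -1.8392e+6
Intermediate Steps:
m = -35 (m = -21 - 14 = -35)
n = -585
r(O) = 2*O/25 (r(O) = (2*O)/25 = (2*O)*(1/25) = 2*O/25)
o(S) = 1/(-14/5 + S) (o(S) = 1/(S + (2/25)*(-35)) = 1/(S - 14/5) = 1/(-14/5 + S))
o(n) - (-1)*(-1839167) = 5/(-14 + 5*(-585)) - (-1)*(-1839167) = 5/(-14 - 2925) - 1*1839167 = 5/(-2939) - 1839167 = 5*(-1/2939) - 1839167 = -5/2939 - 1839167 = -5405311818/2939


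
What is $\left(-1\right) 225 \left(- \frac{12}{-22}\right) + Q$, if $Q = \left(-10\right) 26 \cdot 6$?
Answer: $- \frac{18510}{11} \approx -1682.7$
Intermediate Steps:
$Q = -1560$ ($Q = \left(-260\right) 6 = -1560$)
$\left(-1\right) 225 \left(- \frac{12}{-22}\right) + Q = \left(-1\right) 225 \left(- \frac{12}{-22}\right) - 1560 = - 225 \left(\left(-12\right) \left(- \frac{1}{22}\right)\right) - 1560 = \left(-225\right) \frac{6}{11} - 1560 = - \frac{1350}{11} - 1560 = - \frac{18510}{11}$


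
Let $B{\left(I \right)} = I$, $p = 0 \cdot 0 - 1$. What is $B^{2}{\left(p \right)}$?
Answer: $1$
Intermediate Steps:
$p = -1$ ($p = 0 - 1 = -1$)
$B^{2}{\left(p \right)} = \left(-1\right)^{2} = 1$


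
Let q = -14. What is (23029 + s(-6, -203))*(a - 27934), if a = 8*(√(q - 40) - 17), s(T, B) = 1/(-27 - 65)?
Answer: -29735491345/46 + 12712002*I*√6/23 ≈ -6.4642e+8 + 1.3538e+6*I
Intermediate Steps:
s(T, B) = -1/92 (s(T, B) = 1/(-92) = -1/92)
a = -136 + 24*I*√6 (a = 8*(√(-14 - 40) - 17) = 8*(√(-54) - 17) = 8*(3*I*√6 - 17) = 8*(-17 + 3*I*√6) = -136 + 24*I*√6 ≈ -136.0 + 58.788*I)
(23029 + s(-6, -203))*(a - 27934) = (23029 - 1/92)*((-136 + 24*I*√6) - 27934) = 2118667*(-28070 + 24*I*√6)/92 = -29735491345/46 + 12712002*I*√6/23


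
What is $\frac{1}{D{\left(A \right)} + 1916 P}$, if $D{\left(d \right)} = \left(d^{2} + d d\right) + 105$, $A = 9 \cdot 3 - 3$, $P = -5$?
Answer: $- \frac{1}{8323} \approx -0.00012015$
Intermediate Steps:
$A = 24$ ($A = 27 - 3 = 24$)
$D{\left(d \right)} = 105 + 2 d^{2}$ ($D{\left(d \right)} = \left(d^{2} + d^{2}\right) + 105 = 2 d^{2} + 105 = 105 + 2 d^{2}$)
$\frac{1}{D{\left(A \right)} + 1916 P} = \frac{1}{\left(105 + 2 \cdot 24^{2}\right) + 1916 \left(-5\right)} = \frac{1}{\left(105 + 2 \cdot 576\right) - 9580} = \frac{1}{\left(105 + 1152\right) - 9580} = \frac{1}{1257 - 9580} = \frac{1}{-8323} = - \frac{1}{8323}$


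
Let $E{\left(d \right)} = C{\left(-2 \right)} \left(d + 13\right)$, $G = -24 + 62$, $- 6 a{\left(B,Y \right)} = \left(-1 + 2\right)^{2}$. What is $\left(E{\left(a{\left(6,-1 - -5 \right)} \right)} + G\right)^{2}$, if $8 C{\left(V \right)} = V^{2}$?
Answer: $\frac{284089}{144} \approx 1972.8$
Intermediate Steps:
$a{\left(B,Y \right)} = - \frac{1}{6}$ ($a{\left(B,Y \right)} = - \frac{\left(-1 + 2\right)^{2}}{6} = - \frac{1^{2}}{6} = \left(- \frac{1}{6}\right) 1 = - \frac{1}{6}$)
$G = 38$
$C{\left(V \right)} = \frac{V^{2}}{8}$
$E{\left(d \right)} = \frac{13}{2} + \frac{d}{2}$ ($E{\left(d \right)} = \frac{\left(-2\right)^{2}}{8} \left(d + 13\right) = \frac{1}{8} \cdot 4 \left(13 + d\right) = \frac{13 + d}{2} = \frac{13}{2} + \frac{d}{2}$)
$\left(E{\left(a{\left(6,-1 - -5 \right)} \right)} + G\right)^{2} = \left(\left(\frac{13}{2} + \frac{1}{2} \left(- \frac{1}{6}\right)\right) + 38\right)^{2} = \left(\left(\frac{13}{2} - \frac{1}{12}\right) + 38\right)^{2} = \left(\frac{77}{12} + 38\right)^{2} = \left(\frac{533}{12}\right)^{2} = \frac{284089}{144}$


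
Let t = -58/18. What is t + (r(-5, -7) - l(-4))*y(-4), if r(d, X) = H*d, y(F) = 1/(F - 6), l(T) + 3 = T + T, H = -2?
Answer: -479/90 ≈ -5.3222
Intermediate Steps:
l(T) = -3 + 2*T (l(T) = -3 + (T + T) = -3 + 2*T)
y(F) = 1/(-6 + F)
t = -29/9 (t = -58*1/18 = -29/9 ≈ -3.2222)
r(d, X) = -2*d
t + (r(-5, -7) - l(-4))*y(-4) = -29/9 + (-2*(-5) - (-3 + 2*(-4)))/(-6 - 4) = -29/9 + (10 - (-3 - 8))/(-10) = -29/9 + (10 - 1*(-11))*(-1/10) = -29/9 + (10 + 11)*(-1/10) = -29/9 + 21*(-1/10) = -29/9 - 21/10 = -479/90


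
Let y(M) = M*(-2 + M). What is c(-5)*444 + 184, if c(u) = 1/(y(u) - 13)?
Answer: 2246/11 ≈ 204.18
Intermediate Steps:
c(u) = 1/(-13 + u*(-2 + u)) (c(u) = 1/(u*(-2 + u) - 13) = 1/(-13 + u*(-2 + u)))
c(-5)*444 + 184 = 444/(-13 - 5*(-2 - 5)) + 184 = 444/(-13 - 5*(-7)) + 184 = 444/(-13 + 35) + 184 = 444/22 + 184 = (1/22)*444 + 184 = 222/11 + 184 = 2246/11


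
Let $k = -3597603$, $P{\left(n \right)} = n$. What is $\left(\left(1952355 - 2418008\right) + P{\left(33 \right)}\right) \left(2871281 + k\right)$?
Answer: $338190049640$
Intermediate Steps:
$\left(\left(1952355 - 2418008\right) + P{\left(33 \right)}\right) \left(2871281 + k\right) = \left(\left(1952355 - 2418008\right) + 33\right) \left(2871281 - 3597603\right) = \left(\left(1952355 - 2418008\right) + 33\right) \left(-726322\right) = \left(-465653 + 33\right) \left(-726322\right) = \left(-465620\right) \left(-726322\right) = 338190049640$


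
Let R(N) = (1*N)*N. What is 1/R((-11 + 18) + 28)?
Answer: 1/1225 ≈ 0.00081633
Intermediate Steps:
R(N) = N² (R(N) = N*N = N²)
1/R((-11 + 18) + 28) = 1/(((-11 + 18) + 28)²) = 1/((7 + 28)²) = 1/(35²) = 1/1225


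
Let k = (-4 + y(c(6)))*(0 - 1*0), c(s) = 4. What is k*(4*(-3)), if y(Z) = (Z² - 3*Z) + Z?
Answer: 0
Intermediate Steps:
y(Z) = Z² - 2*Z
k = 0 (k = (-4 + 4*(-2 + 4))*(0 - 1*0) = (-4 + 4*2)*(0 + 0) = (-4 + 8)*0 = 4*0 = 0)
k*(4*(-3)) = 0*(4*(-3)) = 0*(-12) = 0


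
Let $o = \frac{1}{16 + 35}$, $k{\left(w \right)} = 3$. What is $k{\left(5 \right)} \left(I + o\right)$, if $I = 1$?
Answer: $\frac{52}{17} \approx 3.0588$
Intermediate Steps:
$o = \frac{1}{51} \approx 0.019608$
$k{\left(5 \right)} \left(I + o\right) = 3 \left(1 + \frac{1}{51}\right) = 3 \cdot \frac{52}{51} = \frac{52}{17}$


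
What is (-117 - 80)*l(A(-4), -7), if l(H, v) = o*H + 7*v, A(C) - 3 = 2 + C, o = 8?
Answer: 8077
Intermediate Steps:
A(C) = 5 + C (A(C) = 3 + (2 + C) = 5 + C)
l(H, v) = 7*v + 8*H (l(H, v) = 8*H + 7*v = 7*v + 8*H)
(-117 - 80)*l(A(-4), -7) = (-117 - 80)*(7*(-7) + 8*(5 - 4)) = -197*(-49 + 8*1) = -197*(-49 + 8) = -197*(-41) = 8077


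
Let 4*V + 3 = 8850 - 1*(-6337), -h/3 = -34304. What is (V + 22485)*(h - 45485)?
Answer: 1509238987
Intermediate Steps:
h = 102912 (h = -3*(-34304) = 102912)
V = 3796 (V = -¾ + (8850 - 1*(-6337))/4 = -¾ + (8850 + 6337)/4 = -¾ + (¼)*15187 = -¾ + 15187/4 = 3796)
(V + 22485)*(h - 45485) = (3796 + 22485)*(102912 - 45485) = 26281*57427 = 1509238987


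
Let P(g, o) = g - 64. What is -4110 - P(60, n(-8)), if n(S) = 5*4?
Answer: -4106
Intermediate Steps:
n(S) = 20
P(g, o) = -64 + g
-4110 - P(60, n(-8)) = -4110 - (-64 + 60) = -4110 - 1*(-4) = -4110 + 4 = -4106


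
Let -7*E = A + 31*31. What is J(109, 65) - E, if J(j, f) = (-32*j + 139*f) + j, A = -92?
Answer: 40461/7 ≈ 5780.1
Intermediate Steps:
J(j, f) = -31*j + 139*f
E = -869/7 (E = -(-92 + 31*31)/7 = -(-92 + 961)/7 = -1/7*869 = -869/7 ≈ -124.14)
J(109, 65) - E = (-31*109 + 139*65) - 1*(-869/7) = (-3379 + 9035) + 869/7 = 5656 + 869/7 = 40461/7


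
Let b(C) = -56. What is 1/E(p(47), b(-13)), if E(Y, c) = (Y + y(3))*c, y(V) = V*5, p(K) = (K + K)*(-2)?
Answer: 1/9688 ≈ 0.00010322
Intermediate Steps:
p(K) = -4*K (p(K) = (2*K)*(-2) = -4*K)
y(V) = 5*V
E(Y, c) = c*(15 + Y) (E(Y, c) = (Y + 5*3)*c = (Y + 15)*c = (15 + Y)*c = c*(15 + Y))
1/E(p(47), b(-13)) = 1/(-56*(15 - 4*47)) = 1/(-56*(15 - 188)) = 1/(-56*(-173)) = 1/9688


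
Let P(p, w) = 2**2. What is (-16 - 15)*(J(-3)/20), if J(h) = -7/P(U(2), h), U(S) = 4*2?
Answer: 217/80 ≈ 2.7125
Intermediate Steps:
U(S) = 8
P(p, w) = 4
J(h) = -7/4
(-16 - 15)*(J(-3)/20) = (-16 - 15)*(-7/4/20) = -(-217)/(4*20) = -31*(-7/80) = 217/80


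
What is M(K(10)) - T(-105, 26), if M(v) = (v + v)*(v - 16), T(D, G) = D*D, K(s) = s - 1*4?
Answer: -11145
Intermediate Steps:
K(s) = -4 + s (K(s) = s - 4 = -4 + s)
T(D, G) = D²
M(v) = 2*v*(-16 + v) (M(v) = (2*v)*(-16 + v) = 2*v*(-16 + v))
M(K(10)) - T(-105, 26) = 2*(-4 + 10)*(-16 + (-4 + 10)) - 1*(-105)² = 2*6*(-16 + 6) - 1*11025 = 2*6*(-10) - 11025 = -120 - 11025 = -11145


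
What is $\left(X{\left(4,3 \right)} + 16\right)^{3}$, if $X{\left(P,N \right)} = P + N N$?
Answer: $24389$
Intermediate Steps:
$X{\left(P,N \right)} = P + N^{2}$
$\left(X{\left(4,3 \right)} + 16\right)^{3} = \left(\left(4 + 3^{2}\right) + 16\right)^{3} = \left(\left(4 + 9\right) + 16\right)^{3} = \left(13 + 16\right)^{3} = 29^{3} = 24389$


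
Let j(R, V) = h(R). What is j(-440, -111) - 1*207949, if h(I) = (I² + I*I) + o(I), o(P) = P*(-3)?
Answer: 180571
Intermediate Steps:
o(P) = -3*P
h(I) = -3*I + 2*I² (h(I) = (I² + I*I) - 3*I = (I² + I²) - 3*I = 2*I² - 3*I = -3*I + 2*I²)
j(R, V) = R*(-3 + 2*R)
j(-440, -111) - 1*207949 = -440*(-3 + 2*(-440)) - 1*207949 = -440*(-3 - 880) - 207949 = -440*(-883) - 207949 = 388520 - 207949 = 180571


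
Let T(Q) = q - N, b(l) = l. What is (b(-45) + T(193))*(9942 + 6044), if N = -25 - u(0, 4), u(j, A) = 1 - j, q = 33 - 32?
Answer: -287748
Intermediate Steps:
q = 1
N = -26 (N = -25 - (1 - 1*0) = -25 - (1 + 0) = -25 - 1*1 = -25 - 1 = -26)
T(Q) = 27 (T(Q) = 1 - 1*(-26) = 1 + 26 = 27)
(b(-45) + T(193))*(9942 + 6044) = (-45 + 27)*(9942 + 6044) = -18*15986 = -287748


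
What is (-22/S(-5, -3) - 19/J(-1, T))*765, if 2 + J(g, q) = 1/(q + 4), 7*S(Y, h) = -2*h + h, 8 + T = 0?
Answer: -32810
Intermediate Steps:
T = -8 (T = -8 + 0 = -8)
S(Y, h) = -h/7 (S(Y, h) = (-2*h + h)/7 = (-h)/7 = -h/7)
J(g, q) = -2 + 1/(4 + q) (J(g, q) = -2 + 1/(q + 4) = -2 + 1/(4 + q))
(-22/S(-5, -3) - 19/J(-1, T))*765 = (-22/((-⅐*(-3))) - 19*(4 - 8)/(-7 - 2*(-8)))*765 = (-22/3/7 - 19*(-4/(-7 + 16)))*765 = (-22*7/3 - 19/((-¼*9)))*765 = (-154/3 - 19/(-9/4))*765 = (-154/3 - 19*(-4/9))*765 = (-154/3 + 76/9)*765 = -386/9*765 = -32810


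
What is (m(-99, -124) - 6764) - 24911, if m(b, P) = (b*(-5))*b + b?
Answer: -80779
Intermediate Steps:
m(b, P) = b - 5*b**2 (m(b, P) = (-5*b)*b + b = -5*b**2 + b = b - 5*b**2)
(m(-99, -124) - 6764) - 24911 = (-99*(1 - 5*(-99)) - 6764) - 24911 = (-99*(1 + 495) - 6764) - 24911 = (-99*496 - 6764) - 24911 = (-49104 - 6764) - 24911 = -55868 - 24911 = -80779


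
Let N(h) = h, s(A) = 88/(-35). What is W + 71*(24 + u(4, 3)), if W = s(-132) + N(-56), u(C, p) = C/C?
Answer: 60077/35 ≈ 1716.5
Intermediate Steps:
s(A) = -88/35 (s(A) = 88*(-1/35) = -88/35)
u(C, p) = 1
W = -2048/35 (W = -88/35 - 56 = -2048/35 ≈ -58.514)
W + 71*(24 + u(4, 3)) = -2048/35 + 71*(24 + 1) = -2048/35 + 71*25 = -2048/35 + 1775 = 60077/35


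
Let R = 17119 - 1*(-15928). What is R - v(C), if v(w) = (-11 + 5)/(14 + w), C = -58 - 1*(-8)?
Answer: 198281/6 ≈ 33047.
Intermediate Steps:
C = -50 (C = -58 + 8 = -50)
v(w) = -6/(14 + w)
R = 33047 (R = 17119 + 15928 = 33047)
R - v(C) = 33047 - (-6)/(14 - 50) = 33047 - (-6)/(-36) = 33047 - (-6)*(-1)/36 = 33047 - 1*1/6 = 33047 - 1/6 = 198281/6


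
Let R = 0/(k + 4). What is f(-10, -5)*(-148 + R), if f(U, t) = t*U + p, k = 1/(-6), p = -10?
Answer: -5920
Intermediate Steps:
k = -1/6 ≈ -0.16667
f(U, t) = -10 + U*t (f(U, t) = t*U - 10 = U*t - 10 = -10 + U*t)
R = 0 (R = 0/(-1/6 + 4) = 0/(23/6) = 0*(6/23) = 0)
f(-10, -5)*(-148 + R) = (-10 - 10*(-5))*(-148 + 0) = (-10 + 50)*(-148) = 40*(-148) = -5920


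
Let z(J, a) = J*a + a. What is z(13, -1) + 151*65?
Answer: 9801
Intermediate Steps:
z(J, a) = a + J*a
z(13, -1) + 151*65 = -(1 + 13) + 151*65 = -1*14 + 9815 = -14 + 9815 = 9801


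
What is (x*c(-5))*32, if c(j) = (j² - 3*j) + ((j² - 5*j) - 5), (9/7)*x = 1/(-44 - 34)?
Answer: -9520/351 ≈ -27.122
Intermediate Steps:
x = -7/702 (x = 7/(9*(-44 - 34)) = (7/9)/(-78) = (7/9)*(-1/78) = -7/702 ≈ -0.0099715)
c(j) = -5 - 8*j + 2*j² (c(j) = (j² - 3*j) + (-5 + j² - 5*j) = -5 - 8*j + 2*j²)
(x*c(-5))*32 = -7*(-5 - 8*(-5) + 2*(-5)²)/702*32 = -7*(-5 + 40 + 2*25)/702*32 = -7*(-5 + 40 + 50)/702*32 = -7/702*85*32 = -595/702*32 = -9520/351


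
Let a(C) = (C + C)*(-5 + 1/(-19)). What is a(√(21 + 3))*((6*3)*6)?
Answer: -41472*√6/19 ≈ -5346.6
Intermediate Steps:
a(C) = -192*C/19 (a(C) = (2*C)*(-5 - 1/19) = (2*C)*(-96/19) = -192*C/19)
a(√(21 + 3))*((6*3)*6) = (-192*√(21 + 3)/19)*((6*3)*6) = (-384*√6/19)*(18*6) = -384*√6/19*108 = -41472*√6/19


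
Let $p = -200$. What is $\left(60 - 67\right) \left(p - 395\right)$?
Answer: $4165$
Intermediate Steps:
$\left(60 - 67\right) \left(p - 395\right) = \left(60 - 67\right) \left(-200 - 395\right) = \left(-7\right) \left(-595\right) = 4165$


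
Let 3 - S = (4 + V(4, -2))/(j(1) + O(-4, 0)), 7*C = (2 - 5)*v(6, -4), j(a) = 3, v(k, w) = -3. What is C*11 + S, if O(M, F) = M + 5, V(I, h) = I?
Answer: 106/7 ≈ 15.143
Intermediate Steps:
O(M, F) = 5 + M
C = 9/7 (C = ((2 - 5)*(-3))/7 = (-3*(-3))/7 = (⅐)*9 = 9/7 ≈ 1.2857)
S = 1 (S = 3 - (4 + 4)/(3 + (5 - 4)) = 3 - 8/(3 + 1) = 3 - 8/4 = 3 - 1*2 = 3 - 2 = 1)
C*11 + S = (9/7)*11 + 1 = 99/7 + 1 = 106/7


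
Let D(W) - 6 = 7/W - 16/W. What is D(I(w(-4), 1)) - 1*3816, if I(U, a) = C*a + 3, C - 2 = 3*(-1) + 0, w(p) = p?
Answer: -7629/2 ≈ -3814.5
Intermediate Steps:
C = -1 (C = 2 + (3*(-1) + 0) = 2 + (-3 + 0) = 2 - 3 = -1)
I(U, a) = 3 - a (I(U, a) = -a + 3 = 3 - a)
D(W) = 6 - 9/W (D(W) = 6 + (7/W - 16/W) = 6 - 9/W)
D(I(w(-4), 1)) - 1*3816 = (6 - 9/(3 - 1*1)) - 1*3816 = (6 - 9/(3 - 1)) - 3816 = (6 - 9/2) - 3816 = 3/2 - 3816 = -7629/2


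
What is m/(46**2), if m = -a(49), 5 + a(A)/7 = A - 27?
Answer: -119/2116 ≈ -0.056238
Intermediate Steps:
a(A) = -224 + 7*A (a(A) = -35 + 7*(A - 27) = -35 + 7*(-27 + A) = -35 + (-189 + 7*A) = -224 + 7*A)
m = -119 (m = -(-224 + 7*49) = -(-224 + 343) = -1*119 = -119)
m/(46**2) = -119/(46**2) = -119/2116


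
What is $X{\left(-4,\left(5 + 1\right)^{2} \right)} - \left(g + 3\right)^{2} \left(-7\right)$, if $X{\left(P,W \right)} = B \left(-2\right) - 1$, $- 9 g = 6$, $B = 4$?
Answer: $\frac{262}{9} \approx 29.111$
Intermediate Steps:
$g = - \frac{2}{3}$ ($g = \left(- \frac{1}{9}\right) 6 = - \frac{2}{3} \approx -0.66667$)
$X{\left(P,W \right)} = -9$ ($X{\left(P,W \right)} = 4 \left(-2\right) - 1 = -8 - 1 = -9$)
$X{\left(-4,\left(5 + 1\right)^{2} \right)} - \left(g + 3\right)^{2} \left(-7\right) = -9 - \left(- \frac{2}{3} + 3\right)^{2} \left(-7\right) = -9 - \left(\frac{7}{3}\right)^{2} \left(-7\right) = -9 - \frac{49}{9} \left(-7\right) = -9 - - \frac{343}{9} = -9 + \frac{343}{9} = \frac{262}{9}$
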